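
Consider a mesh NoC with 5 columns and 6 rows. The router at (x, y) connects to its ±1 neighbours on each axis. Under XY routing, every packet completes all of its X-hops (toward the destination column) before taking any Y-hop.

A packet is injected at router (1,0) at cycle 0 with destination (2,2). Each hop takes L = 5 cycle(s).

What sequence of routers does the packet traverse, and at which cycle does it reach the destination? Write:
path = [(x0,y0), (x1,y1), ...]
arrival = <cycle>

path = [(1,0), (2,0), (2,1), (2,2)]
arrival = 15

#0 — 1,0 | c0
#1 — 2,0 | c5 | E
#2 — 2,1 | c10 | N
#3 — 2,2 | c15 | N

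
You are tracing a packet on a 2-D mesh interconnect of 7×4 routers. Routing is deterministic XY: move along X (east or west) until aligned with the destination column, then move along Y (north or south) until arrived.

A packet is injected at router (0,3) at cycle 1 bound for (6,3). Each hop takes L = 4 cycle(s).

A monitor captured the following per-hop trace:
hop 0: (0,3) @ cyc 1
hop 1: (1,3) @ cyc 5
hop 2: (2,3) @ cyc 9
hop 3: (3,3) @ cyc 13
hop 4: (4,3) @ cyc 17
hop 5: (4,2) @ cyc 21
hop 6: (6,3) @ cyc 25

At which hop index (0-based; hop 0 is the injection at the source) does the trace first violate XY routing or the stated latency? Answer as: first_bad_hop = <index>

  1: Δx=+1 Δy=+0 Δt=4 [ok]
  2: Δx=+1 Δy=+0 Δt=4 [ok]
  3: Δx=+1 Δy=+0 Δt=4 [ok]
  4: Δx=+1 Δy=+0 Δt=4 [ok]
  5: Δx=+0 Δy=-1 Δt=4 [BAD: Y-move but x=4≠6]

first_bad_hop = 5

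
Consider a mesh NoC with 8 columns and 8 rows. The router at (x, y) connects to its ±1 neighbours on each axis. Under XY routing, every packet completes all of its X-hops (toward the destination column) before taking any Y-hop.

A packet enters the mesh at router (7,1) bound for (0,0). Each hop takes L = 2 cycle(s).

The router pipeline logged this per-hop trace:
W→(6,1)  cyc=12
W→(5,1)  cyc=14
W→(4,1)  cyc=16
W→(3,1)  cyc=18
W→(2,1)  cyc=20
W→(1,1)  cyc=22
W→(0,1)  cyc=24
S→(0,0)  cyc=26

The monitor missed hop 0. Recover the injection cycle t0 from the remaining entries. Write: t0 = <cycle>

t0 = 10

cyc[1] = 12 and cyc[k] = t0 + k·L for every k.
Subtract one hop: t0 = 12 − 2 = 10.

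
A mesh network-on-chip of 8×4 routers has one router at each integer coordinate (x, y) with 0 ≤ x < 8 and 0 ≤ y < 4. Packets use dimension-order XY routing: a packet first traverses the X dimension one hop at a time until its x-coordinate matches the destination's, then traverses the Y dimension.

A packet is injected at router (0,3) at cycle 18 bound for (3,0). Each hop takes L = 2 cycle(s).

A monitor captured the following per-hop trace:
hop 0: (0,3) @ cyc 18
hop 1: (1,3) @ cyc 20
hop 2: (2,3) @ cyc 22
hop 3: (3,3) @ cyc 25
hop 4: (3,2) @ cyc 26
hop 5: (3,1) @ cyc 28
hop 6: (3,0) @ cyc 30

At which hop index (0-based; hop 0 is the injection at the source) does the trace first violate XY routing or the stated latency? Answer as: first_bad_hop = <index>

check 1→ d=(1,0) cyc+2: ok
check 2→ d=(1,0) cyc+2: ok
check 3→ d=(1,0) cyc+3: BAD: Δcyc=3≠L

first_bad_hop = 3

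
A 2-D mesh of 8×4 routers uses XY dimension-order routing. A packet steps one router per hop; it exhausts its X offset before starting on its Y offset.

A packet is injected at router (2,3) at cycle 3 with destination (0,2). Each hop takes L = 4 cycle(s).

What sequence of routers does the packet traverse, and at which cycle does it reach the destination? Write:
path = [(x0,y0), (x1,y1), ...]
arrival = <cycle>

hop 0: (2,3) @ cyc 3
hop 1: (1,3) @ cyc 7  [W]
hop 2: (0,3) @ cyc 11  [W]
hop 3: (0,2) @ cyc 15  [S]

path = [(2,3), (1,3), (0,3), (0,2)]
arrival = 15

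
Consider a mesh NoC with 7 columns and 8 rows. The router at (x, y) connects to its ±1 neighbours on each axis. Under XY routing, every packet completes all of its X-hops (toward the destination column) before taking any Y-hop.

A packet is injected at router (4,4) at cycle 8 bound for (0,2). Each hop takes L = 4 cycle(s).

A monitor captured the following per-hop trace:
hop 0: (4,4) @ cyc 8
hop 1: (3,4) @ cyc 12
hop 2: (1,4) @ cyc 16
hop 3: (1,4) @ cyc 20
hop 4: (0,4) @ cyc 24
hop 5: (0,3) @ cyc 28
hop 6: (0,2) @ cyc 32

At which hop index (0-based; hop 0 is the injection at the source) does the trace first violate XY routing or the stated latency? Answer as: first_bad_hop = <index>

first_bad_hop = 2

[1] (-1,+0) / 4c ⇒ ok
[2] (-2,+0) / 4c ⇒ BAD: non-unit step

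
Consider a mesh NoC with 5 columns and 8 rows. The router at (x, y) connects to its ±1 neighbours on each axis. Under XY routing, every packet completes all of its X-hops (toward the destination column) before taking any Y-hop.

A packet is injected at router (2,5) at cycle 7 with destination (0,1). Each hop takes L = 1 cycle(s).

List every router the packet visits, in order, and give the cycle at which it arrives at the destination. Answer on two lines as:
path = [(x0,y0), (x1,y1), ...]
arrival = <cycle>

path = [(2,5), (1,5), (0,5), (0,4), (0,3), (0,2), (0,1)]
arrival = 13

  0. router=(2,5) cycle=7 (inject)
  1. router=(1,5) cycle=8 dir=W
  2. router=(0,5) cycle=9 dir=W
  3. router=(0,4) cycle=10 dir=S
  4. router=(0,3) cycle=11 dir=S
  5. router=(0,2) cycle=12 dir=S
  6. router=(0,1) cycle=13 dir=S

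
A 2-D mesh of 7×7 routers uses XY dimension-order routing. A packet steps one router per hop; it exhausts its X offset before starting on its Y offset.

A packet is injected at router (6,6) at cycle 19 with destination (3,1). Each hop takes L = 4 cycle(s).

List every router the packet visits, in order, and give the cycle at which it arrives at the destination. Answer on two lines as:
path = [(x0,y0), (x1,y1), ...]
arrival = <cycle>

path = [(6,6), (5,6), (4,6), (3,6), (3,5), (3,4), (3,3), (3,2), (3,1)]
arrival = 51

  0. router=(6,6) cycle=19 (inject)
  1. router=(5,6) cycle=23 dir=W
  2. router=(4,6) cycle=27 dir=W
  3. router=(3,6) cycle=31 dir=W
  4. router=(3,5) cycle=35 dir=S
  5. router=(3,4) cycle=39 dir=S
  6. router=(3,3) cycle=43 dir=S
  7. router=(3,2) cycle=47 dir=S
  8. router=(3,1) cycle=51 dir=S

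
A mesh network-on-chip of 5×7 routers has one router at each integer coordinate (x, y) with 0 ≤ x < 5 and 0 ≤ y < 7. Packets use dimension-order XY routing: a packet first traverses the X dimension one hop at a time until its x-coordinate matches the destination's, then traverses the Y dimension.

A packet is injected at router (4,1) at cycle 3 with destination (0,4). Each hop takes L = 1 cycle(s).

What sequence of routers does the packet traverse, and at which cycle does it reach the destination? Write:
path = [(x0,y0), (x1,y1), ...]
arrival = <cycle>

path = [(4,1), (3,1), (2,1), (1,1), (0,1), (0,2), (0,3), (0,4)]
arrival = 10

t=3: at (4,1)
t=4: at (3,1) after W
t=5: at (2,1) after W
t=6: at (1,1) after W
t=7: at (0,1) after W
t=8: at (0,2) after N
t=9: at (0,3) after N
t=10: at (0,4) after N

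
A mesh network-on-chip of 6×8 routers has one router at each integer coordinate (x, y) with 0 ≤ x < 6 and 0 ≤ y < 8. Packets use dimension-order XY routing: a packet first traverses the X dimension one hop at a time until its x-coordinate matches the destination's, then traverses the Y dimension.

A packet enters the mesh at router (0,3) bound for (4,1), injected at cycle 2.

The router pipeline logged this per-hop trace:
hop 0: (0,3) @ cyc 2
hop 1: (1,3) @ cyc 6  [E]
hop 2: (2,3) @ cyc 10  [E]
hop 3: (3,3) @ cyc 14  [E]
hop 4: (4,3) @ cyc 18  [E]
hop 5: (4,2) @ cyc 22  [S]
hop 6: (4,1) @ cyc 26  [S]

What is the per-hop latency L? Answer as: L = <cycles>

L = 4

Between hops 0 and 1 the cycle counter advances 6 − 2 = 4.
Per-hop latency L = Δcyc = 4.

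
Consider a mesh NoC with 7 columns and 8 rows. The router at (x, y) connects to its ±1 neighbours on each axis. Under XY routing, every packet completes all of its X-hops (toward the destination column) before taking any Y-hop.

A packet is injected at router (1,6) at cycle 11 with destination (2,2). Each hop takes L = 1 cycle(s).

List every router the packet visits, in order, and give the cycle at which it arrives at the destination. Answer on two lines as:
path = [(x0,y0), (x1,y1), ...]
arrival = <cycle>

path = [(1,6), (2,6), (2,5), (2,4), (2,3), (2,2)]
arrival = 16

  0. router=(1,6) cycle=11 (inject)
  1. router=(2,6) cycle=12 dir=E
  2. router=(2,5) cycle=13 dir=S
  3. router=(2,4) cycle=14 dir=S
  4. router=(2,3) cycle=15 dir=S
  5. router=(2,2) cycle=16 dir=S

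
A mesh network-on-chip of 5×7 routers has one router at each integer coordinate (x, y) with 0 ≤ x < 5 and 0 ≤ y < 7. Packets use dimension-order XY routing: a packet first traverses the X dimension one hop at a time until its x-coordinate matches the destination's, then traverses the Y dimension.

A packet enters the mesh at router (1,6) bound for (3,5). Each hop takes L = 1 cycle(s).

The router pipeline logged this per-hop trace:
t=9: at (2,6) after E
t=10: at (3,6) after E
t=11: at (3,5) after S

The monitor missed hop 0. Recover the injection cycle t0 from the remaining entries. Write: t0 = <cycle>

t0 = 8

At hop 1 the cycle is 9; in general cyc_k = t0 + kL.
Subtract one hop: t0 = 9 − 1 = 8.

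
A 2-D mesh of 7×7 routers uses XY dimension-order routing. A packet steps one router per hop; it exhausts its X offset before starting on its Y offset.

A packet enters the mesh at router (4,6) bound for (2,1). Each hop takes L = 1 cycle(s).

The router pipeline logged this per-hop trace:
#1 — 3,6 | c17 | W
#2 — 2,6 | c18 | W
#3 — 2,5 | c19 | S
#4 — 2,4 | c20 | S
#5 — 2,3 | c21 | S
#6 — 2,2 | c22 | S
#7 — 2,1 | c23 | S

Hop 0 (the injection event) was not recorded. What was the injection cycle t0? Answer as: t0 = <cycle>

t0 = 16

Hop 1 reached at cycle 17; hop k is at t0 + k·L.
Therefore t0 = 17 − L = 16.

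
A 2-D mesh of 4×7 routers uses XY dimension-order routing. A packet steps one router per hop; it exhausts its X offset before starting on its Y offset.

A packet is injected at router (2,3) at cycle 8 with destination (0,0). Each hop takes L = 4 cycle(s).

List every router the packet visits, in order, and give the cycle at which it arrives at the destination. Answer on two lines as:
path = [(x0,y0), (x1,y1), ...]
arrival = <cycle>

path = [(2,3), (1,3), (0,3), (0,2), (0,1), (0,0)]
arrival = 28

t=8: at (2,3)
t=12: at (1,3) after W
t=16: at (0,3) after W
t=20: at (0,2) after S
t=24: at (0,1) after S
t=28: at (0,0) after S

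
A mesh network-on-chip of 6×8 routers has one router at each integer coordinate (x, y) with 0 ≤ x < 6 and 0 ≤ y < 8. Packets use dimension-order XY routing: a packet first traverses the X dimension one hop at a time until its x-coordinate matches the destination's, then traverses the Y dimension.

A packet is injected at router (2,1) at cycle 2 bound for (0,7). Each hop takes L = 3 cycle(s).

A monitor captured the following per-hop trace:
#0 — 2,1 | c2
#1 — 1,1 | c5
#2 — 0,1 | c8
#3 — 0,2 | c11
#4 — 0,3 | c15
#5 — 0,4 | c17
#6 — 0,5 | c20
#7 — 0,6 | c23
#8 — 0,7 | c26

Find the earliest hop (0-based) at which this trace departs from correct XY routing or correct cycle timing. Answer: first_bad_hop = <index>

check 1→ d=(-1,0) cyc+3: ok
check 2→ d=(-1,0) cyc+3: ok
check 3→ d=(0,1) cyc+3: ok
check 4→ d=(0,1) cyc+4: BAD: Δcyc=4≠L

first_bad_hop = 4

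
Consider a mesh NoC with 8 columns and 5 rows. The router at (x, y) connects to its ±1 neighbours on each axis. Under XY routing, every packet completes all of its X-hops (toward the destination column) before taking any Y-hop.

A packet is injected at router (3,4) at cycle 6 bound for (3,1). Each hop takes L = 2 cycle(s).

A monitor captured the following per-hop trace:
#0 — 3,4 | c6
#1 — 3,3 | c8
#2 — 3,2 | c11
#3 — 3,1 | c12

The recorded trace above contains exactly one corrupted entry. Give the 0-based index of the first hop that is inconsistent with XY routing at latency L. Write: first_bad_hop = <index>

first_bad_hop = 2

[1] (+0,-1) / 2c ⇒ ok
[2] (+0,-1) / 3c ⇒ BAD: Δcyc=3≠L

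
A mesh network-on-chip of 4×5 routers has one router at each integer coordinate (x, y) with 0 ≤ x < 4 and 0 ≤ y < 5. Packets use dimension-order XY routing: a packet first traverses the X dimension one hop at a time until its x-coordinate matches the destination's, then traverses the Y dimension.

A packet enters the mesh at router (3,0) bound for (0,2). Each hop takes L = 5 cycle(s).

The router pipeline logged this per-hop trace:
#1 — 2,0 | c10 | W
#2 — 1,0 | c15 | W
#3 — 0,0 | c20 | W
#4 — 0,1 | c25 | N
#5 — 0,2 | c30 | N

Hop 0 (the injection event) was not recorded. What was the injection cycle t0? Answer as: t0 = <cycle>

cyc[1] = 10 and cyc[k] = t0 + k·L for every k.
t0 = cyc[1] − L = 10 − 5 = 5.

t0 = 5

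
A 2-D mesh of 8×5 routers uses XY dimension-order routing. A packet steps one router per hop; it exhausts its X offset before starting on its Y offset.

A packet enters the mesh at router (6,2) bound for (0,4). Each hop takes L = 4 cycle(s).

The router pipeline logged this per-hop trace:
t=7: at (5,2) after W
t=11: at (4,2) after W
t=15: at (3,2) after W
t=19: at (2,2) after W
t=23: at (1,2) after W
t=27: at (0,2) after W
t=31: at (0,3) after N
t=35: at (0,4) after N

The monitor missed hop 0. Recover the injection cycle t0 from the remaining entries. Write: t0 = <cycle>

t0 = 3

At hop 1 the cycle is 7; in general cyc_k = t0 + kL.
t0 = cyc[1] − L = 7 − 4 = 3.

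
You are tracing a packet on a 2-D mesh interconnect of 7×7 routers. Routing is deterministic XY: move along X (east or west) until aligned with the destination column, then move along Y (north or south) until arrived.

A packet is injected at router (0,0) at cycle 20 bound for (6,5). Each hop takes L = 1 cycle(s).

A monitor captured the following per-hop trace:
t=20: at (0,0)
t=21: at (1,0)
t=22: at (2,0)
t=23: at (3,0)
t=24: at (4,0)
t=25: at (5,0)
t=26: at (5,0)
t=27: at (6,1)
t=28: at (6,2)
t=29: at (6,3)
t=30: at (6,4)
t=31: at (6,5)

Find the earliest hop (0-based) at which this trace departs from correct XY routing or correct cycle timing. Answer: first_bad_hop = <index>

first_bad_hop = 6

[1] (+1,+0) / 1c ⇒ ok
[2] (+1,+0) / 1c ⇒ ok
[3] (+1,+0) / 1c ⇒ ok
[4] (+1,+0) / 1c ⇒ ok
[5] (+1,+0) / 1c ⇒ ok
[6] (+0,+0) / 1c ⇒ BAD: non-unit step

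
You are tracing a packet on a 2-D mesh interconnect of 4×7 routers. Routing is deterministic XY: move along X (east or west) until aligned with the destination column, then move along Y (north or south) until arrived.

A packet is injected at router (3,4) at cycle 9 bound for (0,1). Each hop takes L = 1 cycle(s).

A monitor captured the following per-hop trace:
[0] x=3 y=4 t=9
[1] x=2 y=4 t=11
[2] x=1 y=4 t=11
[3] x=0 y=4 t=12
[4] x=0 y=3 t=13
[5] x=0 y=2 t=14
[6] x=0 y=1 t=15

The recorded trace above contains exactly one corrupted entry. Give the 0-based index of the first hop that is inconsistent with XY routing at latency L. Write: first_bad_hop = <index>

hop 1: step (-1,+0), +2 cyc — BAD: Δcyc=2≠L

first_bad_hop = 1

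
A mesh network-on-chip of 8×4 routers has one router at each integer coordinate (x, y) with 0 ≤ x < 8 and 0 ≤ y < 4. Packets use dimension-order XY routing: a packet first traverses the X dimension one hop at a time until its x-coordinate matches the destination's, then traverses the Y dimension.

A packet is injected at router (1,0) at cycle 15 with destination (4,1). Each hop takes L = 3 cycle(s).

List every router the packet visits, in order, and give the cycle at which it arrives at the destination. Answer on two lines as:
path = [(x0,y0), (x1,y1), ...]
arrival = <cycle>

hop 0: (1,0) @ cyc 15
hop 1: (2,0) @ cyc 18  [E]
hop 2: (3,0) @ cyc 21  [E]
hop 3: (4,0) @ cyc 24  [E]
hop 4: (4,1) @ cyc 27  [N]

path = [(1,0), (2,0), (3,0), (4,0), (4,1)]
arrival = 27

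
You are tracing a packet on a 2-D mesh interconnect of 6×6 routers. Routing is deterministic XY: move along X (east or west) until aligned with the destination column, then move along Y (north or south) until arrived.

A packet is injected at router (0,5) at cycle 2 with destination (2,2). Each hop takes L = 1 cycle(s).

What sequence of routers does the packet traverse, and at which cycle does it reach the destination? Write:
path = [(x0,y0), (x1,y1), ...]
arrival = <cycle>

path = [(0,5), (1,5), (2,5), (2,4), (2,3), (2,2)]
arrival = 7

#0 — 0,5 | c2
#1 — 1,5 | c3 | E
#2 — 2,5 | c4 | E
#3 — 2,4 | c5 | S
#4 — 2,3 | c6 | S
#5 — 2,2 | c7 | S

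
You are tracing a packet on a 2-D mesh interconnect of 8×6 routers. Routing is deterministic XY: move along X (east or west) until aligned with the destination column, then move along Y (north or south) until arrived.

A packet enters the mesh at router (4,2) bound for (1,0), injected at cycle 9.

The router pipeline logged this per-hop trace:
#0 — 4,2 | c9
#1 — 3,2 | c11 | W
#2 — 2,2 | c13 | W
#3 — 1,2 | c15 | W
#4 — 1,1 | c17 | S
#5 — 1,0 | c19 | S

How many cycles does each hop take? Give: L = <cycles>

L = 2

Δcyc across hop 0→1: 11 − 9 = 2.
That increment is L by definition: L = 2.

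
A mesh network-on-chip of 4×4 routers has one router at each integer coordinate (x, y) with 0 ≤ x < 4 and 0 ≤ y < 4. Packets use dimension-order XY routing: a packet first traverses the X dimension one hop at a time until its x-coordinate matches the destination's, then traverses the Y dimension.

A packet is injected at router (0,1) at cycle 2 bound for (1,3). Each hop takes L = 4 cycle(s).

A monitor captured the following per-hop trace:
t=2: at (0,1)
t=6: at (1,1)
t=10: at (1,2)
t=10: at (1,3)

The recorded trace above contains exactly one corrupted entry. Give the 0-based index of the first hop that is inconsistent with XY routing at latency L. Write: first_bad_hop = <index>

first_bad_hop = 3

[1] (+1,+0) / 4c ⇒ ok
[2] (+0,+1) / 4c ⇒ ok
[3] (+0,+1) / 0c ⇒ BAD: Δcyc=0≠L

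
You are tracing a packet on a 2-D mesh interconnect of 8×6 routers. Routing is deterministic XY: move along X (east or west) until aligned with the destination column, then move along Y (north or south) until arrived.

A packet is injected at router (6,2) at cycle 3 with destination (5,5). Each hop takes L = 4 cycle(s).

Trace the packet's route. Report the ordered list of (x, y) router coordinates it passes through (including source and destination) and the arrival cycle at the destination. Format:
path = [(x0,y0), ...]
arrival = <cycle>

[0] x=6 y=2 t=3
[1] x=5 y=2 t=7 →W
[2] x=5 y=3 t=11 →N
[3] x=5 y=4 t=15 →N
[4] x=5 y=5 t=19 →N

path = [(6,2), (5,2), (5,3), (5,4), (5,5)]
arrival = 19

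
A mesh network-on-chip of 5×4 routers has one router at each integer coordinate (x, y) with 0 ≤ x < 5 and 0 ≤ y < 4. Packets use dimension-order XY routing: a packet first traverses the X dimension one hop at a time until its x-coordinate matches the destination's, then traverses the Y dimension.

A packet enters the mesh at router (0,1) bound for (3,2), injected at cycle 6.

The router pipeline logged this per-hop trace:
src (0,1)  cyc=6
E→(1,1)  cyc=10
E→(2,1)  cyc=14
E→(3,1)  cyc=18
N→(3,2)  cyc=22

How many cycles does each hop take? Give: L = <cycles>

Between hops 0 and 1 the cycle counter advances 10 − 6 = 4.
One hop costs L cycles, so L = 4.

L = 4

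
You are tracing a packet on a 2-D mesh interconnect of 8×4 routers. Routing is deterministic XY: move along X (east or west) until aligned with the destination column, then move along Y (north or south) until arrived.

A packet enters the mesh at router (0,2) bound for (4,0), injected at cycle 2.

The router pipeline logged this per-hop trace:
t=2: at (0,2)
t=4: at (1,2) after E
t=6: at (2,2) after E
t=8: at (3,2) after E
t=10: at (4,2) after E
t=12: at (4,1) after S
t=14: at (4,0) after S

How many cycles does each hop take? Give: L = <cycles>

Δcyc across hop 0→1: 4 − 2 = 2.
One hop costs L cycles, so L = 2.

L = 2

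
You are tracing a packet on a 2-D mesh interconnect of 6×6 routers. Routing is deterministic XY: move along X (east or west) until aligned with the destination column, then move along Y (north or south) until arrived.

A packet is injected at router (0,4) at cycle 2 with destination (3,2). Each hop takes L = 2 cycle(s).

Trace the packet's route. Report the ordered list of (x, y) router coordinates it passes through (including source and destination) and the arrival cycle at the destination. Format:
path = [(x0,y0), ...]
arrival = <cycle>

path = [(0,4), (1,4), (2,4), (3,4), (3,3), (3,2)]
arrival = 12

[0] x=0 y=4 t=2
[1] x=1 y=4 t=4 →E
[2] x=2 y=4 t=6 →E
[3] x=3 y=4 t=8 →E
[4] x=3 y=3 t=10 →S
[5] x=3 y=2 t=12 →S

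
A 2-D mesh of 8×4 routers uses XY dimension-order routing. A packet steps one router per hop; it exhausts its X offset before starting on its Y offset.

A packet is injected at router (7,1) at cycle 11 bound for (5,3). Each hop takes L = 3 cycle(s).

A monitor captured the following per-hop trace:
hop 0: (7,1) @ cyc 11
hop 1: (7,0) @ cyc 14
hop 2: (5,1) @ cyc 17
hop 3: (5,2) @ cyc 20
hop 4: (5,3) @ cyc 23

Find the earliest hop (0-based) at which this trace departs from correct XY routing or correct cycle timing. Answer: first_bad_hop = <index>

first_bad_hop = 1

hop 1: step (+0,-1), +3 cyc — BAD: Y-move but x=7≠5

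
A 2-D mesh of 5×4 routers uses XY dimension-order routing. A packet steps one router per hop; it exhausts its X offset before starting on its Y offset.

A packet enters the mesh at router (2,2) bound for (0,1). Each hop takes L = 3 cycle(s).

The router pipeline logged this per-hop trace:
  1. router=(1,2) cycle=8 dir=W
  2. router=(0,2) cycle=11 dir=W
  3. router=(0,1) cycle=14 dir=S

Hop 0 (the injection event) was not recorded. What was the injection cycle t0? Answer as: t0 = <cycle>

At hop 1 the cycle is 8; in general cyc_k = t0 + kL.
Therefore t0 = 8 − L = 5.

t0 = 5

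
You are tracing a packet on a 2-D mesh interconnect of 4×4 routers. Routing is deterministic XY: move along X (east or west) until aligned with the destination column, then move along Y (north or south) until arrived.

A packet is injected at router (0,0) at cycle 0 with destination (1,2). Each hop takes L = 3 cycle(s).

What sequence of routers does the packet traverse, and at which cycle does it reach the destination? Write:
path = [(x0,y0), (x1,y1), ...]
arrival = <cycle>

path = [(0,0), (1,0), (1,1), (1,2)]
arrival = 9

hop 0: (0,0) @ cyc 0
hop 1: (1,0) @ cyc 3  [E]
hop 2: (1,1) @ cyc 6  [N]
hop 3: (1,2) @ cyc 9  [N]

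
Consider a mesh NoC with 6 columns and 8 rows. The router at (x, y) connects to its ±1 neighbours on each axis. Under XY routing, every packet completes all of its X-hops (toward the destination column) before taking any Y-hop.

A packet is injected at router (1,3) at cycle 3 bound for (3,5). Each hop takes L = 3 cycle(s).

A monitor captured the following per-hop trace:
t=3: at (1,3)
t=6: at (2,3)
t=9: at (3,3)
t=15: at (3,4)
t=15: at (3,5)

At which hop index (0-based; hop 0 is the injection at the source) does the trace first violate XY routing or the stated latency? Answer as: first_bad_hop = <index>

first_bad_hop = 3

  1: Δx=+1 Δy=+0 Δt=3 [ok]
  2: Δx=+1 Δy=+0 Δt=3 [ok]
  3: Δx=+0 Δy=+1 Δt=6 [BAD: Δcyc=6≠L]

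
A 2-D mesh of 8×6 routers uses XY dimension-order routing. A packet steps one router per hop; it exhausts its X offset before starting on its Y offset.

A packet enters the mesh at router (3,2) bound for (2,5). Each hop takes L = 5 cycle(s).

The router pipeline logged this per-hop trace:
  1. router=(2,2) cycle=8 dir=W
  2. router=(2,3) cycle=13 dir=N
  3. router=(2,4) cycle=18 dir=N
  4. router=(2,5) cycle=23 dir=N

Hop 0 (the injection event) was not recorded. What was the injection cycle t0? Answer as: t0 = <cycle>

The first recorded entry is hop 1 at cycle 8.
So t0 = 8 − 1·5 = 3.

t0 = 3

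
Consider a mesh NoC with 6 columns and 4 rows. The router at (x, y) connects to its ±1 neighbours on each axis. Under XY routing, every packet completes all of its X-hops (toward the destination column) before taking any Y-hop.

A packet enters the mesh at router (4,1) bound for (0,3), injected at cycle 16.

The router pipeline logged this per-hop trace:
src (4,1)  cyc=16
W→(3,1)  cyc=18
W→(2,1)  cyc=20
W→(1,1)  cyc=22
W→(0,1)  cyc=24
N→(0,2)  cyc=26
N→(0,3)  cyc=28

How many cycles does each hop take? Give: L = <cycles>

L = 2

cyc[1] − cyc[0] = 18 − 16 = 2.
One hop costs L cycles, so L = 2.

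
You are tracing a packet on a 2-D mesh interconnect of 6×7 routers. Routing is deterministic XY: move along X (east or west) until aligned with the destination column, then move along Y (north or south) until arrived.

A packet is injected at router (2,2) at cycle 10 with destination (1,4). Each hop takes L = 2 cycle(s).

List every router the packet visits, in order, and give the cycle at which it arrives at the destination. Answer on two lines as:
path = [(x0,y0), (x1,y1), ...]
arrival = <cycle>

src (2,2)  cyc=10
W→(1,2)  cyc=12
N→(1,3)  cyc=14
N→(1,4)  cyc=16

path = [(2,2), (1,2), (1,3), (1,4)]
arrival = 16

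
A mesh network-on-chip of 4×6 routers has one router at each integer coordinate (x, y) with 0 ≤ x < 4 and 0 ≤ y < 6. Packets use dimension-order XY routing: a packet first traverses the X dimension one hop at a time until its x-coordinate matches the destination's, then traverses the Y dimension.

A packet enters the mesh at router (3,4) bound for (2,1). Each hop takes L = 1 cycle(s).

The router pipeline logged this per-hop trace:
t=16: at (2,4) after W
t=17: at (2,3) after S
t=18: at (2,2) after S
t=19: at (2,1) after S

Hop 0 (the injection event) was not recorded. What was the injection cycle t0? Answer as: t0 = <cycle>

The first recorded entry is hop 1 at cycle 16.
So t0 = 16 − 1·1 = 15.

t0 = 15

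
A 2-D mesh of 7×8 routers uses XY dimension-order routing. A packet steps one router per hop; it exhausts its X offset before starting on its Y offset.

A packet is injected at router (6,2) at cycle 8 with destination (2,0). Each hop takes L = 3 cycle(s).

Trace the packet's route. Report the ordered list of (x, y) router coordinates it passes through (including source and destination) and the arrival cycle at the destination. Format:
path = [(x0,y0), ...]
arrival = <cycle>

[0] x=6 y=2 t=8
[1] x=5 y=2 t=11 →W
[2] x=4 y=2 t=14 →W
[3] x=3 y=2 t=17 →W
[4] x=2 y=2 t=20 →W
[5] x=2 y=1 t=23 →S
[6] x=2 y=0 t=26 →S

path = [(6,2), (5,2), (4,2), (3,2), (2,2), (2,1), (2,0)]
arrival = 26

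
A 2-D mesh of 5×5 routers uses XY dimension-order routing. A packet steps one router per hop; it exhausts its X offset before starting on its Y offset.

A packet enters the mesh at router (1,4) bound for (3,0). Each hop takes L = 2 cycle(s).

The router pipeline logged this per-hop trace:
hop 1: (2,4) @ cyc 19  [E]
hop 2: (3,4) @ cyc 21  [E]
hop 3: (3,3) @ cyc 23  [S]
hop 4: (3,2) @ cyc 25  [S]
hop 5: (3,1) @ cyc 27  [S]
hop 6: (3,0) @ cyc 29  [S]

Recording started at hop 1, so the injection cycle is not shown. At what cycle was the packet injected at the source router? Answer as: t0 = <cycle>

t0 = 17

At hop 1 the cycle is 19; in general cyc_k = t0 + kL.
So t0 = 19 − 1·2 = 17.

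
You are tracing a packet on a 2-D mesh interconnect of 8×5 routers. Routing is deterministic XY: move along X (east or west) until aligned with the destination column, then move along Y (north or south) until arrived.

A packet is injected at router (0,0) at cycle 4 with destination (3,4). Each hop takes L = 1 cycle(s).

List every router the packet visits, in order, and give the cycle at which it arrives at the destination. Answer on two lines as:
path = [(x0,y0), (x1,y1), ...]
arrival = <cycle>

  0. router=(0,0) cycle=4 (inject)
  1. router=(1,0) cycle=5 dir=E
  2. router=(2,0) cycle=6 dir=E
  3. router=(3,0) cycle=7 dir=E
  4. router=(3,1) cycle=8 dir=N
  5. router=(3,2) cycle=9 dir=N
  6. router=(3,3) cycle=10 dir=N
  7. router=(3,4) cycle=11 dir=N

path = [(0,0), (1,0), (2,0), (3,0), (3,1), (3,2), (3,3), (3,4)]
arrival = 11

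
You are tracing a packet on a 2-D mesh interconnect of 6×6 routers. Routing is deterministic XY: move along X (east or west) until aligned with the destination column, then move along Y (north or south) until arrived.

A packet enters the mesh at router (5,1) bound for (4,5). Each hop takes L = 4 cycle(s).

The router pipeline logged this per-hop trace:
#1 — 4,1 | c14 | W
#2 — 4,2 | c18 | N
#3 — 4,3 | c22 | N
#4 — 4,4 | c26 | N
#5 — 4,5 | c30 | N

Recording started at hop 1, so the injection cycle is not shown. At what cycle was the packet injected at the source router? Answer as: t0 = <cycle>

t0 = 10

Hop 1 reached at cycle 14; hop k is at t0 + k·L.
So t0 = 14 − 1·4 = 10.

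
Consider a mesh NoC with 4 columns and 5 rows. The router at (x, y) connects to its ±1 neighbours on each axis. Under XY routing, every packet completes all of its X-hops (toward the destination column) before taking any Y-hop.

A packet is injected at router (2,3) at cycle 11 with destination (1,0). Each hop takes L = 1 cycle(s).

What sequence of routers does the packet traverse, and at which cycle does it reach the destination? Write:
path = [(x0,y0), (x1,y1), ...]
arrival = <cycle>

path = [(2,3), (1,3), (1,2), (1,1), (1,0)]
arrival = 15

hop 0: (2,3) @ cyc 11
hop 1: (1,3) @ cyc 12  [W]
hop 2: (1,2) @ cyc 13  [S]
hop 3: (1,1) @ cyc 14  [S]
hop 4: (1,0) @ cyc 15  [S]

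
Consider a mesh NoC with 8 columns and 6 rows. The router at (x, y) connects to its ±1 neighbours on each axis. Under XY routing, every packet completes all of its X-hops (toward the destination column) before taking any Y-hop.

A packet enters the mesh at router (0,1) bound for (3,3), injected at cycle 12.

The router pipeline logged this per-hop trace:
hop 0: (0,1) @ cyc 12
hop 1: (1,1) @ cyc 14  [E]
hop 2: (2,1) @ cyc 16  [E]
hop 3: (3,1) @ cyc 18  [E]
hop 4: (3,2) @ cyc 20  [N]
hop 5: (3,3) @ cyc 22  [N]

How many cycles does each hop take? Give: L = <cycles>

L = 2

Δcyc across hop 0→1: 14 − 12 = 2.
Each hop adds L, hence L = 2.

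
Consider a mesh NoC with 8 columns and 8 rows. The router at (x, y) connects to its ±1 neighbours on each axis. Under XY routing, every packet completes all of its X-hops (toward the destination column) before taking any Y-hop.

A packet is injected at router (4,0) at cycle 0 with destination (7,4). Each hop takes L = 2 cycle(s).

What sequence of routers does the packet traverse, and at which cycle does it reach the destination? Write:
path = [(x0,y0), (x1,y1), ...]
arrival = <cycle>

hop 0: (4,0) @ cyc 0
hop 1: (5,0) @ cyc 2  [E]
hop 2: (6,0) @ cyc 4  [E]
hop 3: (7,0) @ cyc 6  [E]
hop 4: (7,1) @ cyc 8  [N]
hop 5: (7,2) @ cyc 10  [N]
hop 6: (7,3) @ cyc 12  [N]
hop 7: (7,4) @ cyc 14  [N]

path = [(4,0), (5,0), (6,0), (7,0), (7,1), (7,2), (7,3), (7,4)]
arrival = 14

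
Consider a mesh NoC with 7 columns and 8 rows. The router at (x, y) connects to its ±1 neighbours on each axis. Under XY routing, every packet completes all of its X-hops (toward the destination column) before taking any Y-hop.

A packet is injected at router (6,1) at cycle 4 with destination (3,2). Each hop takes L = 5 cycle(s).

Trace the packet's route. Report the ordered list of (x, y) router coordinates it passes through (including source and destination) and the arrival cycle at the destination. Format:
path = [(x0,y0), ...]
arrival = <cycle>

path = [(6,1), (5,1), (4,1), (3,1), (3,2)]
arrival = 24

  0. router=(6,1) cycle=4 (inject)
  1. router=(5,1) cycle=9 dir=W
  2. router=(4,1) cycle=14 dir=W
  3. router=(3,1) cycle=19 dir=W
  4. router=(3,2) cycle=24 dir=N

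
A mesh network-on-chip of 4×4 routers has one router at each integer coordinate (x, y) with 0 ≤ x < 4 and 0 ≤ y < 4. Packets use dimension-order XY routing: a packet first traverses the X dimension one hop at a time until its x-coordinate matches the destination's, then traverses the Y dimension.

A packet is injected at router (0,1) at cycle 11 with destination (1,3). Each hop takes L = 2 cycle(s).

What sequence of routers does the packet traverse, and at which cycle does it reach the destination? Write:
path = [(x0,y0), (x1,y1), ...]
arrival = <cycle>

path = [(0,1), (1,1), (1,2), (1,3)]
arrival = 17

t=11: at (0,1)
t=13: at (1,1) after E
t=15: at (1,2) after N
t=17: at (1,3) after N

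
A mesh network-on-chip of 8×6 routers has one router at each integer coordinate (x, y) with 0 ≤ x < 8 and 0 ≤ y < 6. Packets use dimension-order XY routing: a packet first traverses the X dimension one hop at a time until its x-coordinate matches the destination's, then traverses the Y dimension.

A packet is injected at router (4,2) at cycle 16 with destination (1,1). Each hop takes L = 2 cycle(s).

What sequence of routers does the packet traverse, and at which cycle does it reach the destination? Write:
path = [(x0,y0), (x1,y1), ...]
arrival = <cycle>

hop 0: (4,2) @ cyc 16
hop 1: (3,2) @ cyc 18  [W]
hop 2: (2,2) @ cyc 20  [W]
hop 3: (1,2) @ cyc 22  [W]
hop 4: (1,1) @ cyc 24  [S]

path = [(4,2), (3,2), (2,2), (1,2), (1,1)]
arrival = 24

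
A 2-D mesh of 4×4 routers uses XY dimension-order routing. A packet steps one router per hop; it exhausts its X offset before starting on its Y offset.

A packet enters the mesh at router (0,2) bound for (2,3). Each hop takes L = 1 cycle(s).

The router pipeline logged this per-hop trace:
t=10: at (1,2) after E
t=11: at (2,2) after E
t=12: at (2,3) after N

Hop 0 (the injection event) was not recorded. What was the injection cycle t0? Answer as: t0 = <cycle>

The first recorded entry is hop 1 at cycle 10.
Subtract one hop: t0 = 10 − 1 = 9.

t0 = 9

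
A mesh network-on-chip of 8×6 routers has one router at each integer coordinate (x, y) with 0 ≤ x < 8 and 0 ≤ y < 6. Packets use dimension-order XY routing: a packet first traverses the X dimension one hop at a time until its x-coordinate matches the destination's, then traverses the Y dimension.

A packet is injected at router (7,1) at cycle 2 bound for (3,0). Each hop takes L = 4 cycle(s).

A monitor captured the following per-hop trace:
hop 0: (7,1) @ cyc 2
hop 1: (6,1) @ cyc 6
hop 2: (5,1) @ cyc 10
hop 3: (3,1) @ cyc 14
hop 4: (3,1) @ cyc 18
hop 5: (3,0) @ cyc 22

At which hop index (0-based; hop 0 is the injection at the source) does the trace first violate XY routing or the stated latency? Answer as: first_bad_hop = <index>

[1] (-1,+0) / 4c ⇒ ok
[2] (-1,+0) / 4c ⇒ ok
[3] (-2,+0) / 4c ⇒ BAD: non-unit step

first_bad_hop = 3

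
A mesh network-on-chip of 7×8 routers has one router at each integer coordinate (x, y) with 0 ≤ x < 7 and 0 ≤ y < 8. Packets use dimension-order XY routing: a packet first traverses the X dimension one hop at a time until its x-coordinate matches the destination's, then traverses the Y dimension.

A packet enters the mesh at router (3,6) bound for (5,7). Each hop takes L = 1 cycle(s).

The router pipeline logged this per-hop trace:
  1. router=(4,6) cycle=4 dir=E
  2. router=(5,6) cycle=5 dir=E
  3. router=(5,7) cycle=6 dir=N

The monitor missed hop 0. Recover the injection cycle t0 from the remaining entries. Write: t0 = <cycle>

t0 = 3

The first recorded entry is hop 1 at cycle 4.
t0 = cyc[1] − L = 4 − 1 = 3.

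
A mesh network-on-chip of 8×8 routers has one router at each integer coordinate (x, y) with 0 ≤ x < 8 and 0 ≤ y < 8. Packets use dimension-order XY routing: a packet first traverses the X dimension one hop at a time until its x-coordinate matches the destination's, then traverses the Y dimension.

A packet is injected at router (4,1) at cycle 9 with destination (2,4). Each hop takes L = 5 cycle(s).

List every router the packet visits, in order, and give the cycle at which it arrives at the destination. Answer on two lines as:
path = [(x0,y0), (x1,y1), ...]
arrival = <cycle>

hop 0: (4,1) @ cyc 9
hop 1: (3,1) @ cyc 14  [W]
hop 2: (2,1) @ cyc 19  [W]
hop 3: (2,2) @ cyc 24  [N]
hop 4: (2,3) @ cyc 29  [N]
hop 5: (2,4) @ cyc 34  [N]

path = [(4,1), (3,1), (2,1), (2,2), (2,3), (2,4)]
arrival = 34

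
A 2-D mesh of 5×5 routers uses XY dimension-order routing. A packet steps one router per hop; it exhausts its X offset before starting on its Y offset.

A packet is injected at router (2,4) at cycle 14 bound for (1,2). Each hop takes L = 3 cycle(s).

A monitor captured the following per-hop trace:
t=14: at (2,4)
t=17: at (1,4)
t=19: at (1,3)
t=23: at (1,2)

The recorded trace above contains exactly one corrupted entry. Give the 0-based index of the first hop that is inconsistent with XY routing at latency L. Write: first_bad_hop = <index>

check 1→ d=(-1,0) cyc+3: ok
check 2→ d=(0,-1) cyc+2: BAD: Δcyc=2≠L

first_bad_hop = 2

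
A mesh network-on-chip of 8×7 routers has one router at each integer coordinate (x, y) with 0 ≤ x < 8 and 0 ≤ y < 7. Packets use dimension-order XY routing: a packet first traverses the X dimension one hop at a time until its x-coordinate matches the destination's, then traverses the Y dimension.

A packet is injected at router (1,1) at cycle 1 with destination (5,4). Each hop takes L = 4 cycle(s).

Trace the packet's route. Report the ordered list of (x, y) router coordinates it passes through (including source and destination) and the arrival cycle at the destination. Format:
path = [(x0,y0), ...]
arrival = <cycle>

[0] x=1 y=1 t=1
[1] x=2 y=1 t=5 →E
[2] x=3 y=1 t=9 →E
[3] x=4 y=1 t=13 →E
[4] x=5 y=1 t=17 →E
[5] x=5 y=2 t=21 →N
[6] x=5 y=3 t=25 →N
[7] x=5 y=4 t=29 →N

path = [(1,1), (2,1), (3,1), (4,1), (5,1), (5,2), (5,3), (5,4)]
arrival = 29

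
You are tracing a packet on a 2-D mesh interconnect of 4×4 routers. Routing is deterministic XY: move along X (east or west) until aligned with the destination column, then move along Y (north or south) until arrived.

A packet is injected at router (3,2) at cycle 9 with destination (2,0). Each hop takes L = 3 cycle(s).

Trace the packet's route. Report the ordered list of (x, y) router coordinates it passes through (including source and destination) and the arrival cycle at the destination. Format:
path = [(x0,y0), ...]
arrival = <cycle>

path = [(3,2), (2,2), (2,1), (2,0)]
arrival = 18

src (3,2)  cyc=9
W→(2,2)  cyc=12
S→(2,1)  cyc=15
S→(2,0)  cyc=18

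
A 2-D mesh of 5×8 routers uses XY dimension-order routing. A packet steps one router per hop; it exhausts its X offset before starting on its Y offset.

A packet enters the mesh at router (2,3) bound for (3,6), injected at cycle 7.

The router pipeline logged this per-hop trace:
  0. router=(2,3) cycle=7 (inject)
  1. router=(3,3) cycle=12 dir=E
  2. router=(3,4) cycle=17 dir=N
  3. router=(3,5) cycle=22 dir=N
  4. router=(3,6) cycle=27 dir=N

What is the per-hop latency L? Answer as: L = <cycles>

L = 5

Between hops 0 and 1 the cycle counter advances 12 − 7 = 5.
Each hop adds L, hence L = 5.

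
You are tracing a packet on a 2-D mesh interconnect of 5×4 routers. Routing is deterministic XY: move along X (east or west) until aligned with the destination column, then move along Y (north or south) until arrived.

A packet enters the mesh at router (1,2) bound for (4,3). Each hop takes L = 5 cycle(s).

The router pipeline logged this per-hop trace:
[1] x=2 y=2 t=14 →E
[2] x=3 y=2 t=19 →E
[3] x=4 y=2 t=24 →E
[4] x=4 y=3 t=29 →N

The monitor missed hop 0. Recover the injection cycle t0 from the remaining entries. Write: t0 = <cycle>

t0 = 9

At hop 1 the cycle is 14; in general cyc_k = t0 + kL.
t0 = cyc[1] − L = 14 − 5 = 9.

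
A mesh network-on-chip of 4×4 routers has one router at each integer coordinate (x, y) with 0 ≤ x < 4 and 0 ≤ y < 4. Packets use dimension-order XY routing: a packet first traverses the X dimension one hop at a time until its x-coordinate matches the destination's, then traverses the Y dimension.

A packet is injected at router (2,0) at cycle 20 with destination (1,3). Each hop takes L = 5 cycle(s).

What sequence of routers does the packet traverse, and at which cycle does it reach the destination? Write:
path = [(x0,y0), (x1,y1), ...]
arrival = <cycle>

path = [(2,0), (1,0), (1,1), (1,2), (1,3)]
arrival = 40

#0 — 2,0 | c20
#1 — 1,0 | c25 | W
#2 — 1,1 | c30 | N
#3 — 1,2 | c35 | N
#4 — 1,3 | c40 | N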